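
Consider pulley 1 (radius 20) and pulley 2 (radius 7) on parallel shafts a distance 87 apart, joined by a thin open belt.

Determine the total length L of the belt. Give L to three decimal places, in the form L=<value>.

L=260.769

open belt: β = asin((r2−r1)/C) = asin(-13/87) = -8.5936°
wrap1 = π − 2β = 197.1872°
wrap2 = π + 2β = 162.8128°
tangent length = C·cosβ = 86.0233
L = r1·wrap1 + r2·wrap2 + 2·C·cosβ = 20·3.4416 + 7·2.8416 + 2·86.0233 = 260.7692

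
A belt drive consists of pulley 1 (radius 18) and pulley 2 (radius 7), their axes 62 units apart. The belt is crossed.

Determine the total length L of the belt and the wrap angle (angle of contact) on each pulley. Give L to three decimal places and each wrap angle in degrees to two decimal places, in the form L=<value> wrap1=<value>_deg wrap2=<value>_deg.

L=212.764 wrap1=227.56_deg wrap2=227.56_deg

crossed belt: β = asin((r1+r2)/C) = asin(25/62) = 23.7800°
wrap1 = wrap2 = π + 2β = 227.5600°
tangent length = C·cosβ = 56.7362
L = (r1+r2)·wrap + 2·C·cosβ = 25·3.9717 + 2·56.7362 = 212.7642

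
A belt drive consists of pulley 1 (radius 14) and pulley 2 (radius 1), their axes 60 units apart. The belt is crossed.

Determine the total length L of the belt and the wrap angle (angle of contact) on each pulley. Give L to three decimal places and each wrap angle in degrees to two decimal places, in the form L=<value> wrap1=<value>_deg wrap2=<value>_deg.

crossed belt: β = asin((r1+r2)/C) = asin(15/60) = 14.4775°
wrap1 = wrap2 = π + 2β = 208.9550°
tangent length = C·cosβ = 58.0948
L = (r1+r2)·wrap + 2·C·cosβ = 15·3.6470 + 2·58.0948 = 170.8938

L=170.894 wrap1=208.96_deg wrap2=208.96_deg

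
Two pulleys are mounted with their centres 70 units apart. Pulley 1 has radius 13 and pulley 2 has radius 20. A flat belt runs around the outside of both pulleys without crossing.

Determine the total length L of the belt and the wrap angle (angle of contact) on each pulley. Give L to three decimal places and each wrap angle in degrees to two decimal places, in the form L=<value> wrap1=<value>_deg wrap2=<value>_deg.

L=244.373 wrap1=168.52_deg wrap2=191.48_deg

open belt: β = asin((r2−r1)/C) = asin(7/70) = 5.7392°
wrap1 = π − 2β = 168.5217°
wrap2 = π + 2β = 191.4783°
tangent length = C·cosβ = 69.6491
L = r1·wrap1 + r2·wrap2 + 2·C·cosβ = 13·2.9413 + 20·3.3419 + 2·69.6491 = 244.3731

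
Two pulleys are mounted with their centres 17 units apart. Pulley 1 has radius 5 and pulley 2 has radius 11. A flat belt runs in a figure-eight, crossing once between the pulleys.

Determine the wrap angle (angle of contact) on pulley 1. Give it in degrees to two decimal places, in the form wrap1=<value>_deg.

crossed belt: β = asin((r1+r2)/C) = asin(16/17) = 70.2501°
wrap1 = wrap2 = π + 2β = 320.5002°

wrap1=320.50_deg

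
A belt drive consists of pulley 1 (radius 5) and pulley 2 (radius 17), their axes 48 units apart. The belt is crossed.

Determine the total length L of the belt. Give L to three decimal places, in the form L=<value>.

L=175.387

crossed belt: β = asin((r1+r2)/C) = asin(22/48) = 27.2796°
wrap1 = wrap2 = π + 2β = 234.5592°
tangent length = C·cosβ = 42.6615
L = (r1+r2)·wrap + 2·C·cosβ = 22·4.0938 + 2·42.6615 = 175.3872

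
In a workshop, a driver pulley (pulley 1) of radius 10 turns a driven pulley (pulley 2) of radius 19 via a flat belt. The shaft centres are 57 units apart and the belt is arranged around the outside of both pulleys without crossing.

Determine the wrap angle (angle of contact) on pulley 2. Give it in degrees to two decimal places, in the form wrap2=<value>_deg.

wrap2=198.17_deg

open belt: β = asin((r2−r1)/C) = asin(9/57) = 9.0847°
wrap1 = π − 2β = 161.8306°
wrap2 = π + 2β = 198.1694°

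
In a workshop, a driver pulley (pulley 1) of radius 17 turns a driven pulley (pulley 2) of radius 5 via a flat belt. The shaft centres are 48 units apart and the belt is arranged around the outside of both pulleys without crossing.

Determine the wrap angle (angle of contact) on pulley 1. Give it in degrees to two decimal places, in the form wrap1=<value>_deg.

wrap1=208.96_deg

open belt: β = asin((r2−r1)/C) = asin(-12/48) = -14.4775°
wrap1 = π − 2β = 208.9550°
wrap2 = π + 2β = 151.0450°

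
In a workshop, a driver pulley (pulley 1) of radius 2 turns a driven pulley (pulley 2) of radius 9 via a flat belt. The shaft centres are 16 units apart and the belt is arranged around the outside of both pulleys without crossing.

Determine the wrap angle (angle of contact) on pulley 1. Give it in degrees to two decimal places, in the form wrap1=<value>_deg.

open belt: β = asin((r2−r1)/C) = asin(7/16) = 25.9445°
wrap1 = π − 2β = 128.1110°
wrap2 = π + 2β = 231.8890°

wrap1=128.11_deg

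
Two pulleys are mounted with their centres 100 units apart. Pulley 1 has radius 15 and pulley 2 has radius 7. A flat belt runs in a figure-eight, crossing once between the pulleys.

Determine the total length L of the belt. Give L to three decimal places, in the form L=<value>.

L=273.975

crossed belt: β = asin((r1+r2)/C) = asin(22/100) = 12.7090°
wrap1 = wrap2 = π + 2β = 205.4181°
tangent length = C·cosβ = 97.5500
L = (r1+r2)·wrap + 2·C·cosβ = 22·3.5852 + 2·97.5500 = 273.9748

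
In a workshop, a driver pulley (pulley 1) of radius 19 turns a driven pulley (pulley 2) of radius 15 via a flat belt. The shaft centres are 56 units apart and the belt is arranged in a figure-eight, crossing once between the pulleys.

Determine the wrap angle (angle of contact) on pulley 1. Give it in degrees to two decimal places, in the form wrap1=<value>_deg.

crossed belt: β = asin((r1+r2)/C) = asin(34/56) = 37.3832°
wrap1 = wrap2 = π + 2β = 254.7664°

wrap1=254.77_deg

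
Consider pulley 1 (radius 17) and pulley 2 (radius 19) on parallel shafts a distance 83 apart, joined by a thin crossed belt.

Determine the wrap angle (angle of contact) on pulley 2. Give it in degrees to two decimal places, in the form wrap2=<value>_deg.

crossed belt: β = asin((r1+r2)/C) = asin(36/83) = 25.7048°
wrap1 = wrap2 = π + 2β = 231.4096°

wrap2=231.41_deg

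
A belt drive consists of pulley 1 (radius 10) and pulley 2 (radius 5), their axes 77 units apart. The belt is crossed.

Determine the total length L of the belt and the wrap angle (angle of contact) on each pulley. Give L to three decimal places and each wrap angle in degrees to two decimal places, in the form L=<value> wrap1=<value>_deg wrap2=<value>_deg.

L=204.055 wrap1=202.47_deg wrap2=202.47_deg

crossed belt: β = asin((r1+r2)/C) = asin(15/77) = 11.2333°
wrap1 = wrap2 = π + 2β = 202.4667°
tangent length = C·cosβ = 75.5248
L = (r1+r2)·wrap + 2·C·cosβ = 15·3.5337 + 2·75.5248 = 204.0553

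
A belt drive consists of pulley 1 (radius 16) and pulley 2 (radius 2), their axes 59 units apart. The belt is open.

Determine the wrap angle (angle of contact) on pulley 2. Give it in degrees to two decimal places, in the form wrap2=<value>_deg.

wrap2=152.55_deg

open belt: β = asin((r2−r1)/C) = asin(-14/59) = -13.7265°
wrap1 = π − 2β = 207.4531°
wrap2 = π + 2β = 152.5469°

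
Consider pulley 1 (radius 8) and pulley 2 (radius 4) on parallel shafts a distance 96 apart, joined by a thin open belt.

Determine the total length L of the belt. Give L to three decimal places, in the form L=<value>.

open belt: β = asin((r2−r1)/C) = asin(-4/96) = -2.3880°
wrap1 = π − 2β = 184.7760°
wrap2 = π + 2β = 175.2240°
tangent length = C·cosβ = 95.9166
L = r1·wrap1 + r2·wrap2 + 2·C·cosβ = 8·3.2250 + 4·3.0582 + 2·95.9166 = 229.8658

L=229.866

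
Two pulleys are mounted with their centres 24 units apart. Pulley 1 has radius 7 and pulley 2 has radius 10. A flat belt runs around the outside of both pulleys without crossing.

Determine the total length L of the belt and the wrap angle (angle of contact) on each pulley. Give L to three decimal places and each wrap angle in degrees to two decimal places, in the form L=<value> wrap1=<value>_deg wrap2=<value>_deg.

open belt: β = asin((r2−r1)/C) = asin(3/24) = 7.1808°
wrap1 = π − 2β = 165.6385°
wrap2 = π + 2β = 194.3615°
tangent length = C·cosβ = 23.8118
L = r1·wrap1 + r2·wrap2 + 2·C·cosβ = 7·2.8909 + 10·3.3922 + 2·23.8118 = 101.7826

L=101.783 wrap1=165.64_deg wrap2=194.36_deg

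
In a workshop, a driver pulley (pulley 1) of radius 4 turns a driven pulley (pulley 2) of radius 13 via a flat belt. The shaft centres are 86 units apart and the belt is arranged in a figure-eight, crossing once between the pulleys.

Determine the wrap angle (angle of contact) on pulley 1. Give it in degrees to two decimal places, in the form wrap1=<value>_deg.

crossed belt: β = asin((r1+r2)/C) = asin(17/86) = 11.4010°
wrap1 = wrap2 = π + 2β = 202.8020°

wrap1=202.80_deg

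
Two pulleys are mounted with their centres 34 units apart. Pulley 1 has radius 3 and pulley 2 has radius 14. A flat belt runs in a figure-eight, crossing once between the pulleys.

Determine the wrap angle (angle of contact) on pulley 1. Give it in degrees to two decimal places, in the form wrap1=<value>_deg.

wrap1=240.00_deg

crossed belt: β = asin((r1+r2)/C) = asin(17/34) = 30.0000°
wrap1 = wrap2 = π + 2β = 240.0000°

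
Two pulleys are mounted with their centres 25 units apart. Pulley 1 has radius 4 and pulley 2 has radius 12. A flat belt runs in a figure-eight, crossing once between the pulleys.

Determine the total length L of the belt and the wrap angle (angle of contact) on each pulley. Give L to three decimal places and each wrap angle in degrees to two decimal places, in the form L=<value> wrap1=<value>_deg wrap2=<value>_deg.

crossed belt: β = asin((r1+r2)/C) = asin(16/25) = 39.7918°
wrap1 = wrap2 = π + 2β = 259.5836°
tangent length = C·cosβ = 19.2094
L = (r1+r2)·wrap + 2·C·cosβ = 16·4.5306 + 2·19.2094 = 110.9082

L=110.908 wrap1=259.58_deg wrap2=259.58_deg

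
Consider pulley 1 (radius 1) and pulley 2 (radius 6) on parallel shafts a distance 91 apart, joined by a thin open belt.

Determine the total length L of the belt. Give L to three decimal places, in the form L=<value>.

open belt: β = asin((r2−r1)/C) = asin(5/91) = 3.1497°
wrap1 = π − 2β = 173.7006°
wrap2 = π + 2β = 186.2994°
tangent length = C·cosβ = 90.8625
L = r1·wrap1 + r2·wrap2 + 2·C·cosβ = 1·3.0316 + 6·3.2515 + 2·90.8625 = 204.2659

L=204.266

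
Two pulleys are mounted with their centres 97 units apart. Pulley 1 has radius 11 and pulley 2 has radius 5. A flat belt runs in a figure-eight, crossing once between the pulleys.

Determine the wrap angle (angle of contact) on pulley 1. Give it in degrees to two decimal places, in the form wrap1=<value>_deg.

wrap1=198.99_deg

crossed belt: β = asin((r1+r2)/C) = asin(16/97) = 9.4942°
wrap1 = wrap2 = π + 2β = 198.9885°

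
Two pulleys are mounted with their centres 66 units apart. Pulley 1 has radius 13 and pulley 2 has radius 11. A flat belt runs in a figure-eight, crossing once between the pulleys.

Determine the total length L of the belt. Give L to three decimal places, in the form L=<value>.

crossed belt: β = asin((r1+r2)/C) = asin(24/66) = 21.3237°
wrap1 = wrap2 = π + 2β = 222.6474°
tangent length = C·cosβ = 61.4817
L = (r1+r2)·wrap + 2·C·cosβ = 24·3.8859 + 2·61.4817 = 216.2257

L=216.226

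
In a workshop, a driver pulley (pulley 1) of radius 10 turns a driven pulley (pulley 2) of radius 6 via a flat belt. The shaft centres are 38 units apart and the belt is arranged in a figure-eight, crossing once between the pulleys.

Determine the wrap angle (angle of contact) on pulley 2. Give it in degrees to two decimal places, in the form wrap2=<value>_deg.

wrap2=229.80_deg

crossed belt: β = asin((r1+r2)/C) = asin(16/38) = 24.9011°
wrap1 = wrap2 = π + 2β = 229.8021°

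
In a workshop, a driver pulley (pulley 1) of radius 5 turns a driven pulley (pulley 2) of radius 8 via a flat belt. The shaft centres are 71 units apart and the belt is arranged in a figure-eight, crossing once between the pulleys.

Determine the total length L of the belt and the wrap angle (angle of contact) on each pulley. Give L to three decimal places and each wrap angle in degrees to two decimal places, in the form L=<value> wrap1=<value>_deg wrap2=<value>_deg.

L=185.228 wrap1=201.10_deg wrap2=201.10_deg

crossed belt: β = asin((r1+r2)/C) = asin(13/71) = 10.5503°
wrap1 = wrap2 = π + 2β = 201.1006°
tangent length = C·cosβ = 69.7997
L = (r1+r2)·wrap + 2·C·cosβ = 13·3.5099 + 2·69.7997 = 185.2277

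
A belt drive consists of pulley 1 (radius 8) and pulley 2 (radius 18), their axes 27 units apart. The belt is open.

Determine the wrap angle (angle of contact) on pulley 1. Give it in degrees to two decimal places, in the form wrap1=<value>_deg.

open belt: β = asin((r2−r1)/C) = asin(10/27) = 21.7385°
wrap1 = π − 2β = 136.5231°
wrap2 = π + 2β = 223.4769°

wrap1=136.52_deg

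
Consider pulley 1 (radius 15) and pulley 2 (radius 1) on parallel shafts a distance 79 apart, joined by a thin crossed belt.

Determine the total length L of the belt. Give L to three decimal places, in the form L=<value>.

L=211.517

crossed belt: β = asin((r1+r2)/C) = asin(16/79) = 11.6850°
wrap1 = wrap2 = π + 2β = 203.3701°
tangent length = C·cosβ = 77.3628
L = (r1+r2)·wrap + 2·C·cosβ = 16·3.5495 + 2·77.3628 = 211.5172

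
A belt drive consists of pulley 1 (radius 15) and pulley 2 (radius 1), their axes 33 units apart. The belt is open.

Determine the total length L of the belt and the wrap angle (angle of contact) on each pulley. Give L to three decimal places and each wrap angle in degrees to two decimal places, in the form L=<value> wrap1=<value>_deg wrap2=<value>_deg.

L=122.299 wrap1=230.21_deg wrap2=129.79_deg

open belt: β = asin((r2−r1)/C) = asin(-14/33) = -25.1027°
wrap1 = π − 2β = 230.2054°
wrap2 = π + 2β = 129.7946°
tangent length = C·cosβ = 29.8831
L = r1·wrap1 + r2·wrap2 + 2·C·cosβ = 15·4.0178 + 1·2.2653 + 2·29.8831 = 122.2992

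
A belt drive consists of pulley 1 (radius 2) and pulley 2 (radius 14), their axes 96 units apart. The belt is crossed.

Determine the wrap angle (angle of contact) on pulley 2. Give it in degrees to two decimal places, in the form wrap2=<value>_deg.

crossed belt: β = asin((r1+r2)/C) = asin(16/96) = 9.5941°
wrap1 = wrap2 = π + 2β = 199.1881°

wrap2=199.19_deg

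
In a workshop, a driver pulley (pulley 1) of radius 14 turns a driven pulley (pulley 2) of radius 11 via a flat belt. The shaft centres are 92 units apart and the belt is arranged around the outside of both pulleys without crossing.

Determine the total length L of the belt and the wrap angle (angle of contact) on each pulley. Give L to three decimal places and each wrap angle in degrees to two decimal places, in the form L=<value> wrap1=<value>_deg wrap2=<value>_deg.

open belt: β = asin((r2−r1)/C) = asin(-3/92) = -1.8687°
wrap1 = π − 2β = 183.7373°
wrap2 = π + 2β = 176.2627°
tangent length = C·cosβ = 91.9511
L = r1·wrap1 + r2·wrap2 + 2·C·cosβ = 14·3.2068 + 11·3.0764 + 2·91.9511 = 262.6377

L=262.638 wrap1=183.74_deg wrap2=176.26_deg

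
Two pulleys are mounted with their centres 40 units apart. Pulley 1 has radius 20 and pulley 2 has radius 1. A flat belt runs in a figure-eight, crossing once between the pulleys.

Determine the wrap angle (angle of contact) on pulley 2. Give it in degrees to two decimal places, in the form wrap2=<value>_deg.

crossed belt: β = asin((r1+r2)/C) = asin(21/40) = 31.6682°
wrap1 = wrap2 = π + 2β = 243.3365°

wrap2=243.34_deg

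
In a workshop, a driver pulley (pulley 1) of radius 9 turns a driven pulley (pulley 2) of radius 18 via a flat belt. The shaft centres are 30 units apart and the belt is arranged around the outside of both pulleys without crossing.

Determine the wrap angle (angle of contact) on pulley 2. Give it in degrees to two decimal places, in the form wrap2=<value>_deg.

open belt: β = asin((r2−r1)/C) = asin(9/30) = 17.4576°
wrap1 = π − 2β = 145.0848°
wrap2 = π + 2β = 214.9152°

wrap2=214.92_deg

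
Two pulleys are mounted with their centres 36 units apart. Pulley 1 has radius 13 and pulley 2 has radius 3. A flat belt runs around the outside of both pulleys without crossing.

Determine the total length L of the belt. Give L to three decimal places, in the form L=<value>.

L=125.062

open belt: β = asin((r2−r1)/C) = asin(-10/36) = -16.1276°
wrap1 = π − 2β = 212.2552°
wrap2 = π + 2β = 147.7448°
tangent length = C·cosβ = 34.5832
L = r1·wrap1 + r2·wrap2 + 2·C·cosβ = 13·3.7046 + 3·2.5786 + 2·34.5832 = 125.0615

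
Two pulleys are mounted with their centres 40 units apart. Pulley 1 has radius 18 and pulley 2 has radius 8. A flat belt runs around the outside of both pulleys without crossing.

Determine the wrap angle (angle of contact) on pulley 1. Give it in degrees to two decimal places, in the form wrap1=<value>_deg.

open belt: β = asin((r2−r1)/C) = asin(-10/40) = -14.4775°
wrap1 = π − 2β = 208.9550°
wrap2 = π + 2β = 151.0450°

wrap1=208.96_deg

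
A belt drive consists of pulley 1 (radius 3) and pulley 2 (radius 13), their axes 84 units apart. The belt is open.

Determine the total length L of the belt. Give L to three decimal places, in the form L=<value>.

L=219.457

open belt: β = asin((r2−r1)/C) = asin(10/84) = 6.8371°
wrap1 = π − 2β = 166.3257°
wrap2 = π + 2β = 193.6743°
tangent length = C·cosβ = 83.4026
L = r1·wrap1 + r2·wrap2 + 2·C·cosβ = 3·2.9029 + 13·3.3803 + 2·83.4026 = 219.4574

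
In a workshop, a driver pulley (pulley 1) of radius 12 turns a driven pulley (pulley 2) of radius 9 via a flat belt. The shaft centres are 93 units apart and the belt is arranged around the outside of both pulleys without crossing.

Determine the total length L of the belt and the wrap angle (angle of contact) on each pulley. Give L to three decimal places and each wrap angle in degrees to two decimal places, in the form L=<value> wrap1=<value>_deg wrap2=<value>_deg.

open belt: β = asin((r2−r1)/C) = asin(-3/93) = -1.8486°
wrap1 = π − 2β = 183.6971°
wrap2 = π + 2β = 176.3029°
tangent length = C·cosβ = 92.9516
L = r1·wrap1 + r2·wrap2 + 2·C·cosβ = 12·3.2061 + 9·3.0771 + 2·92.9516 = 252.0702

L=252.070 wrap1=183.70_deg wrap2=176.30_deg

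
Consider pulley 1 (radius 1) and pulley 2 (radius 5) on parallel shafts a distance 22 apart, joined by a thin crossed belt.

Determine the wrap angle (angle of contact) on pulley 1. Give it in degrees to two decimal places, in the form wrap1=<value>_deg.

crossed belt: β = asin((r1+r2)/C) = asin(6/22) = 15.8266°
wrap1 = wrap2 = π + 2β = 211.6532°

wrap1=211.65_deg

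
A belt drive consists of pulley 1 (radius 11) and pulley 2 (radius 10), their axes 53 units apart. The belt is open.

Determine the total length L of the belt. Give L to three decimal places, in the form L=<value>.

open belt: β = asin((r2−r1)/C) = asin(-1/53) = -1.0811°
wrap1 = π − 2β = 182.1622°
wrap2 = π + 2β = 177.8378°
tangent length = C·cosβ = 52.9906
L = r1·wrap1 + r2·wrap2 + 2·C·cosβ = 11·3.1793 + 10·3.1039 + 2·52.9906 = 171.9923

L=171.992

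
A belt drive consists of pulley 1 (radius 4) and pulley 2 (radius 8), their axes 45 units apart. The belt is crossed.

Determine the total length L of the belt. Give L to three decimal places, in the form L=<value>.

crossed belt: β = asin((r1+r2)/C) = asin(12/45) = 15.4660°
wrap1 = wrap2 = π + 2β = 210.9320°
tangent length = C·cosβ = 43.3705
L = (r1+r2)·wrap + 2·C·cosβ = 12·3.6815 + 2·43.3705 = 130.9185

L=130.918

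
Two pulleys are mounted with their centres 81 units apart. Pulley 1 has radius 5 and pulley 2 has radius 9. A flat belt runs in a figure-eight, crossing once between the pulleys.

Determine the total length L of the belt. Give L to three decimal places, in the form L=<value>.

crossed belt: β = asin((r1+r2)/C) = asin(14/81) = 9.9530°
wrap1 = wrap2 = π + 2β = 199.9059°
tangent length = C·cosβ = 79.7810
L = (r1+r2)·wrap + 2·C·cosβ = 14·3.4890 + 2·79.7810 = 208.4081

L=208.408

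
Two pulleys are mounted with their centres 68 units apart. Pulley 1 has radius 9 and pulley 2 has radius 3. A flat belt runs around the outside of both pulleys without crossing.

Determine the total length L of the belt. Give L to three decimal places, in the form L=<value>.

open belt: β = asin((r2−r1)/C) = asin(-6/68) = -5.0621°
wrap1 = π − 2β = 190.1242°
wrap2 = π + 2β = 169.8758°
tangent length = C·cosβ = 67.7348
L = r1·wrap1 + r2·wrap2 + 2·C·cosβ = 9·3.3183 + 3·2.9649 + 2·67.7348 = 174.2289

L=174.229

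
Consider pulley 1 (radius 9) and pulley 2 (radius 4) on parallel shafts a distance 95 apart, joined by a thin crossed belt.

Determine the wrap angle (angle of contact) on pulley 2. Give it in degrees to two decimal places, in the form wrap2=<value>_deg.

wrap2=195.73_deg

crossed belt: β = asin((r1+r2)/C) = asin(13/95) = 7.8652°
wrap1 = wrap2 = π + 2β = 195.7303°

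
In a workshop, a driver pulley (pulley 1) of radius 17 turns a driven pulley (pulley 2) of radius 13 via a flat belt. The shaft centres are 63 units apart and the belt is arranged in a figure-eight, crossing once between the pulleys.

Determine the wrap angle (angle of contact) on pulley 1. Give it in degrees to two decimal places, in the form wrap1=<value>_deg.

crossed belt: β = asin((r1+r2)/C) = asin(30/63) = 28.4369°
wrap1 = wrap2 = π + 2β = 236.8738°

wrap1=236.87_deg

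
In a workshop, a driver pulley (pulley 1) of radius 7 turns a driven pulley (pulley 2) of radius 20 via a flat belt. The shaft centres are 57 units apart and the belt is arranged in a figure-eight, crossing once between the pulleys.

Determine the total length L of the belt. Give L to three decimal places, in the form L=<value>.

L=211.870

crossed belt: β = asin((r1+r2)/C) = asin(27/57) = 28.2737°
wrap1 = wrap2 = π + 2β = 236.5474°
tangent length = C·cosβ = 50.1996
L = (r1+r2)·wrap + 2·C·cosβ = 27·4.1285 + 2·50.1996 = 211.8696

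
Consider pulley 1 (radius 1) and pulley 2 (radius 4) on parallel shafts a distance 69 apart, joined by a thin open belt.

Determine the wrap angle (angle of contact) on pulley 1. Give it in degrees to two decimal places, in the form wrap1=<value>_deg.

open belt: β = asin((r2−r1)/C) = asin(3/69) = 2.4919°
wrap1 = π − 2β = 175.0162°
wrap2 = π + 2β = 184.9838°

wrap1=175.02_deg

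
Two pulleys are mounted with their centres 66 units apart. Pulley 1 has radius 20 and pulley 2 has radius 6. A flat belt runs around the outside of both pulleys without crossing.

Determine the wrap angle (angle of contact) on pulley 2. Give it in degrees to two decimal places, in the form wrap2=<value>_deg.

wrap2=155.51_deg

open belt: β = asin((r2−r1)/C) = asin(-14/66) = -12.2467°
wrap1 = π − 2β = 204.4934°
wrap2 = π + 2β = 155.5066°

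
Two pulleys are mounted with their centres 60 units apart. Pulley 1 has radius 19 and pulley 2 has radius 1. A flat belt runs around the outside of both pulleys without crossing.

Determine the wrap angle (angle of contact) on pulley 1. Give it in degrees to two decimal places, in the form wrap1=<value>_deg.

wrap1=214.92_deg

open belt: β = asin((r2−r1)/C) = asin(-18/60) = -17.4576°
wrap1 = π − 2β = 214.9152°
wrap2 = π + 2β = 145.0848°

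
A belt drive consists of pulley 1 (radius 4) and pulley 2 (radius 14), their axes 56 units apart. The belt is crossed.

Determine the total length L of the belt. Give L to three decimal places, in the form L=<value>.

L=174.386

crossed belt: β = asin((r1+r2)/C) = asin(18/56) = 18.7493°
wrap1 = wrap2 = π + 2β = 217.4987°
tangent length = C·cosβ = 53.0283
L = (r1+r2)·wrap + 2·C·cosβ = 18·3.7961 + 2·53.0283 = 174.3858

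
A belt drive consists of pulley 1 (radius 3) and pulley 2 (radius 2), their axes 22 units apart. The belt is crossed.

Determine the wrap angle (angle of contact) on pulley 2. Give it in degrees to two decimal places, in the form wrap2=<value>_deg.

wrap2=206.27_deg

crossed belt: β = asin((r1+r2)/C) = asin(5/22) = 13.1366°
wrap1 = wrap2 = π + 2β = 206.2731°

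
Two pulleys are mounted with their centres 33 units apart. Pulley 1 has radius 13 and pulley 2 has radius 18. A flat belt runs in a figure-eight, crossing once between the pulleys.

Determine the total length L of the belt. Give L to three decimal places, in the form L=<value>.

L=195.710

crossed belt: β = asin((r1+r2)/C) = asin(31/33) = 69.9500°
wrap1 = wrap2 = π + 2β = 319.9000°
tangent length = C·cosβ = 11.3137
L = (r1+r2)·wrap + 2·C·cosβ = 31·5.5833 + 2·11.3137 = 195.7100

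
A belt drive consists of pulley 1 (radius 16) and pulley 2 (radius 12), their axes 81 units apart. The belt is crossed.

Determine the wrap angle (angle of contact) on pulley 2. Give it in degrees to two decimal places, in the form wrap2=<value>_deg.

wrap2=220.45_deg

crossed belt: β = asin((r1+r2)/C) = asin(28/81) = 20.2233°
wrap1 = wrap2 = π + 2β = 220.4465°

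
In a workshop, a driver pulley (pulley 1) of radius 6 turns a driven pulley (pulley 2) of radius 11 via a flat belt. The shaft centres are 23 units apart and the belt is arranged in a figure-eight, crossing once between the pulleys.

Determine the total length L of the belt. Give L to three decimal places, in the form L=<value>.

L=112.671

crossed belt: β = asin((r1+r2)/C) = asin(17/23) = 47.6574°
wrap1 = wrap2 = π + 2β = 275.3148°
tangent length = C·cosβ = 15.4919
L = (r1+r2)·wrap + 2·C·cosβ = 17·4.8051 + 2·15.4919 = 112.6714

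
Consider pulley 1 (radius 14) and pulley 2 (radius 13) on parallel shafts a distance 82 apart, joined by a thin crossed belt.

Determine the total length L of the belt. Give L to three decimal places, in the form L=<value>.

crossed belt: β = asin((r1+r2)/C) = asin(27/82) = 19.2244°
wrap1 = wrap2 = π + 2β = 218.4487°
tangent length = C·cosβ = 77.4274
L = (r1+r2)·wrap + 2·C·cosβ = 27·3.8126 + 2·77.4274 = 257.7963

L=257.796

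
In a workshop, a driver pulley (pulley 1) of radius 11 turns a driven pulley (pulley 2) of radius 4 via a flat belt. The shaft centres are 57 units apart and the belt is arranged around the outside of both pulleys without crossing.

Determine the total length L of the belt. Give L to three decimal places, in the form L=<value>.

L=161.985

open belt: β = asin((r2−r1)/C) = asin(-7/57) = -7.0541°
wrap1 = π − 2β = 194.1083°
wrap2 = π + 2β = 165.8917°
tangent length = C·cosβ = 56.5685
L = r1·wrap1 + r2·wrap2 + 2·C·cosβ = 11·3.3878 + 4·2.8954 + 2·56.5685 = 161.9846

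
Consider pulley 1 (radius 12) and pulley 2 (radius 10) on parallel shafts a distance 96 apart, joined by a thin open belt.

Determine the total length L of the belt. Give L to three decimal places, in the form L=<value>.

open belt: β = asin((r2−r1)/C) = asin(-2/96) = -1.1937°
wrap1 = π − 2β = 182.3875°
wrap2 = π + 2β = 177.6125°
tangent length = C·cosβ = 95.9792
L = r1·wrap1 + r2·wrap2 + 2·C·cosβ = 12·3.1833 + 10·3.0999 + 2·95.9792 = 261.1567

L=261.157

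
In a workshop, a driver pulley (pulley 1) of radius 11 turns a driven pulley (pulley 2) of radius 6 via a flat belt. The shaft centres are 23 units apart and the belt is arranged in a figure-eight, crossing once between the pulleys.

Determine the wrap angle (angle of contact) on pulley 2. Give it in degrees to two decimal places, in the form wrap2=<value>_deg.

wrap2=275.31_deg

crossed belt: β = asin((r1+r2)/C) = asin(17/23) = 47.6574°
wrap1 = wrap2 = π + 2β = 275.3148°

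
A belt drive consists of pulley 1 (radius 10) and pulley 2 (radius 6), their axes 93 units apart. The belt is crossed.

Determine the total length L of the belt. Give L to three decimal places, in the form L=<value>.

crossed belt: β = asin((r1+r2)/C) = asin(16/93) = 9.9066°
wrap1 = wrap2 = π + 2β = 199.8133°
tangent length = C·cosβ = 91.6133
L = (r1+r2)·wrap + 2·C·cosβ = 16·3.4874 + 2·91.6133 = 239.0250

L=239.025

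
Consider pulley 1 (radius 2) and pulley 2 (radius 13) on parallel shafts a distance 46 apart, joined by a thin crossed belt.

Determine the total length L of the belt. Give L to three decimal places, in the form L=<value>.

crossed belt: β = asin((r1+r2)/C) = asin(15/46) = 19.0314°
wrap1 = wrap2 = π + 2β = 218.0629°
tangent length = C·cosβ = 43.4856
L = (r1+r2)·wrap + 2·C·cosβ = 15·3.8059 + 2·43.4856 = 144.0600

L=144.060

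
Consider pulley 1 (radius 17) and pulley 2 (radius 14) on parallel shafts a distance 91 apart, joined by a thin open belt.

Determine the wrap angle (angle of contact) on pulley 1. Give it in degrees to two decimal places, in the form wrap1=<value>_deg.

open belt: β = asin((r2−r1)/C) = asin(-3/91) = -1.8892°
wrap1 = π − 2β = 183.7784°
wrap2 = π + 2β = 176.2216°

wrap1=183.78_deg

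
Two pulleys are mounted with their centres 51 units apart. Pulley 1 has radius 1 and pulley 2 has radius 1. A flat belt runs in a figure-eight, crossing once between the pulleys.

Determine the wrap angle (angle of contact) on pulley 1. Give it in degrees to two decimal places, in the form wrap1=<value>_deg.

wrap1=184.49_deg

crossed belt: β = asin((r1+r2)/C) = asin(2/51) = 2.2475°
wrap1 = wrap2 = π + 2β = 184.4949°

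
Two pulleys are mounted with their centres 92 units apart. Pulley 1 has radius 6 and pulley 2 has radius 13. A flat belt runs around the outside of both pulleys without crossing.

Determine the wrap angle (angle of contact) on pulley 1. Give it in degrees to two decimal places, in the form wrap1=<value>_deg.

wrap1=171.27_deg

open belt: β = asin((r2−r1)/C) = asin(7/92) = 4.3637°
wrap1 = π − 2β = 171.2726°
wrap2 = π + 2β = 188.7274°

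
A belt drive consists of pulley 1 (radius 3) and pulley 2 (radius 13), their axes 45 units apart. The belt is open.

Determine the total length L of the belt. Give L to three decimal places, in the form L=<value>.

L=142.497

open belt: β = asin((r2−r1)/C) = asin(10/45) = 12.8396°
wrap1 = π − 2β = 154.3208°
wrap2 = π + 2β = 205.6792°
tangent length = C·cosβ = 43.8748
L = r1·wrap1 + r2·wrap2 + 2·C·cosβ = 3·2.6934 + 13·3.5898 + 2·43.8748 = 142.4970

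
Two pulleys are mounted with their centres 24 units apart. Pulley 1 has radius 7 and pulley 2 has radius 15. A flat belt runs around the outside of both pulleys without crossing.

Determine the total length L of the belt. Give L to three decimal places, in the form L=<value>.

L=119.807

open belt: β = asin((r2−r1)/C) = asin(8/24) = 19.4712°
wrap1 = π − 2β = 141.0576°
wrap2 = π + 2β = 218.9424°
tangent length = C·cosβ = 22.6274
L = r1·wrap1 + r2·wrap2 + 2·C·cosβ = 7·2.4619 + 15·3.8213 + 2·22.6274 = 119.8073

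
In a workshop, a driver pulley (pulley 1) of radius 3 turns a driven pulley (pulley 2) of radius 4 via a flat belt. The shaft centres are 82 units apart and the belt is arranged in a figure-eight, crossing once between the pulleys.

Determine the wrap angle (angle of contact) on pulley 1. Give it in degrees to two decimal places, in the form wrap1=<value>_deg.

wrap1=189.79_deg

crossed belt: β = asin((r1+r2)/C) = asin(7/82) = 4.8971°
wrap1 = wrap2 = π + 2β = 189.7941°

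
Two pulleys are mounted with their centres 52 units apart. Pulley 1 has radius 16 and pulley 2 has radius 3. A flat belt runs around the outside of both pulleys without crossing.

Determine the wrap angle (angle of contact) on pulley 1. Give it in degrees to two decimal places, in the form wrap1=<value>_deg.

open belt: β = asin((r2−r1)/C) = asin(-13/52) = -14.4775°
wrap1 = π − 2β = 208.9550°
wrap2 = π + 2β = 151.0450°

wrap1=208.96_deg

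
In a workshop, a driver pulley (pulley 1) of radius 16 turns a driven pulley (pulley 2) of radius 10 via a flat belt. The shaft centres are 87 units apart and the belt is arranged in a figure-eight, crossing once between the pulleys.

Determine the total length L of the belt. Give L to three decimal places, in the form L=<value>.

crossed belt: β = asin((r1+r2)/C) = asin(26/87) = 17.3886°
wrap1 = wrap2 = π + 2β = 214.7772°
tangent length = C·cosβ = 83.0241
L = (r1+r2)·wrap + 2·C·cosβ = 26·3.7486 + 2·83.0241 = 263.5110

L=263.511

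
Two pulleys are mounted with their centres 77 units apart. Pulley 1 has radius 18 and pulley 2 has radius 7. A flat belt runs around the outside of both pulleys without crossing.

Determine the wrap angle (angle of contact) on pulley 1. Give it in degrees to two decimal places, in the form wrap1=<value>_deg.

wrap1=196.43_deg

open belt: β = asin((r2−r1)/C) = asin(-11/77) = -8.2132°
wrap1 = π − 2β = 196.4264°
wrap2 = π + 2β = 163.5736°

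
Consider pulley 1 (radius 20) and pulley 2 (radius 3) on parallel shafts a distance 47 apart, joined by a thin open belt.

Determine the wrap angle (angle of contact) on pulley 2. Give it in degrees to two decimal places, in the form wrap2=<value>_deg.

open belt: β = asin((r2−r1)/C) = asin(-17/47) = -21.2048°
wrap1 = π − 2β = 222.4095°
wrap2 = π + 2β = 137.5905°

wrap2=137.59_deg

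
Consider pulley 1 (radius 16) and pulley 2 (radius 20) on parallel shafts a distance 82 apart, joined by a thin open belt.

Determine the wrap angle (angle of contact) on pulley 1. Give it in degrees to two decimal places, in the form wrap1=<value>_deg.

open belt: β = asin((r2−r1)/C) = asin(4/82) = 2.7960°
wrap1 = π − 2β = 174.4079°
wrap2 = π + 2β = 185.5921°

wrap1=174.41_deg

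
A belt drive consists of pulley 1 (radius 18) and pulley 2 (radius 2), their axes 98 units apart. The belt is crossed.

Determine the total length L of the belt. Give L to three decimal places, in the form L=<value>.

crossed belt: β = asin((r1+r2)/C) = asin(20/98) = 11.7757°
wrap1 = wrap2 = π + 2β = 203.5515°
tangent length = C·cosβ = 95.9375
L = (r1+r2)·wrap + 2·C·cosβ = 20·3.5526 + 2·95.9375 = 262.9278

L=262.928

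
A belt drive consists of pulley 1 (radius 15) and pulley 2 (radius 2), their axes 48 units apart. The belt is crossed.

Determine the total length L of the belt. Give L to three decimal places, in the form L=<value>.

L=155.493

crossed belt: β = asin((r1+r2)/C) = asin(17/48) = 20.7424°
wrap1 = wrap2 = π + 2β = 221.4848°
tangent length = C·cosβ = 44.8888
L = (r1+r2)·wrap + 2·C·cosβ = 17·3.8656 + 2·44.8888 = 155.4934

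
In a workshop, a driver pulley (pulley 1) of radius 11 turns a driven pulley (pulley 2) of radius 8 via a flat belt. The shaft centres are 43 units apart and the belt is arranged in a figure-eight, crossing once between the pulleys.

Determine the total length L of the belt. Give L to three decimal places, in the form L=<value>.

L=154.231

crossed belt: β = asin((r1+r2)/C) = asin(19/43) = 26.2226°
wrap1 = wrap2 = π + 2β = 232.4453°
tangent length = C·cosβ = 38.5746
L = (r1+r2)·wrap + 2·C·cosβ = 19·4.0569 + 2·38.5746 = 154.2310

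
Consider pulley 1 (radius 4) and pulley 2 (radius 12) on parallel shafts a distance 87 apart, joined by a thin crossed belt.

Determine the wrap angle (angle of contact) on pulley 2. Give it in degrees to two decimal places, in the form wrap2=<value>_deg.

crossed belt: β = asin((r1+r2)/C) = asin(16/87) = 10.5975°
wrap1 = wrap2 = π + 2β = 201.1950°

wrap2=201.19_deg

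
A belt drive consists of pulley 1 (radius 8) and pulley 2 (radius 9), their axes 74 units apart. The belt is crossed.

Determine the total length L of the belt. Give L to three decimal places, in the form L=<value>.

L=205.330

crossed belt: β = asin((r1+r2)/C) = asin(17/74) = 13.2812°
wrap1 = wrap2 = π + 2β = 206.5623°
tangent length = C·cosβ = 72.0208
L = (r1+r2)·wrap + 2·C·cosβ = 17·3.6052 + 2·72.0208 = 205.3299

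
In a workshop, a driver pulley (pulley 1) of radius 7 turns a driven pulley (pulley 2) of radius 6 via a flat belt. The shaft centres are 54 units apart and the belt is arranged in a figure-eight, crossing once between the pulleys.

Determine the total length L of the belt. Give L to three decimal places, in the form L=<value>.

crossed belt: β = asin((r1+r2)/C) = asin(13/54) = 13.9303°
wrap1 = wrap2 = π + 2β = 207.8605°
tangent length = C·cosβ = 52.4118
L = (r1+r2)·wrap + 2·C·cosβ = 13·3.6279 + 2·52.4118 = 151.9857

L=151.986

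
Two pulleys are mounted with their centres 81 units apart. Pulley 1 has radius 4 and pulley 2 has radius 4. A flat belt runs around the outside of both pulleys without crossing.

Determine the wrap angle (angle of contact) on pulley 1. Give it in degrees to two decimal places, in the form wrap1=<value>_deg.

open belt: β = asin((r2−r1)/C) = asin(0/81) = 0.0000°
wrap1 = π − 2β = 180.0000°
wrap2 = π + 2β = 180.0000°

wrap1=180.00_deg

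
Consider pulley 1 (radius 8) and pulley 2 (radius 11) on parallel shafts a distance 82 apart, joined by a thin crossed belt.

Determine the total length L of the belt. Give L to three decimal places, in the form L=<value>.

L=228.113

crossed belt: β = asin((r1+r2)/C) = asin(19/82) = 13.3976°
wrap1 = wrap2 = π + 2β = 206.7952°
tangent length = C·cosβ = 79.7684
L = (r1+r2)·wrap + 2·C·cosβ = 19·3.6093 + 2·79.7684 = 228.1127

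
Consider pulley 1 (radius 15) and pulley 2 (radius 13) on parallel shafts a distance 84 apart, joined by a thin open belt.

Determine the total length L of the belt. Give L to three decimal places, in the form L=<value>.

L=256.012

open belt: β = asin((r2−r1)/C) = asin(-2/84) = -1.3643°
wrap1 = π − 2β = 182.7286°
wrap2 = π + 2β = 177.2714°
tangent length = C·cosβ = 83.9762
L = r1·wrap1 + r2·wrap2 + 2·C·cosβ = 15·3.1892 + 13·3.0940 + 2·83.9762 = 256.0122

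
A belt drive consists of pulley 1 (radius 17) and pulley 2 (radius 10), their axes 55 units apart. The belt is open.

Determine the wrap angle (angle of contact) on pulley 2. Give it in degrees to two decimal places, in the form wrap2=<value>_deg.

wrap2=165.38_deg

open belt: β = asin((r2−r1)/C) = asin(-7/55) = -7.3120°
wrap1 = π − 2β = 194.6240°
wrap2 = π + 2β = 165.3760°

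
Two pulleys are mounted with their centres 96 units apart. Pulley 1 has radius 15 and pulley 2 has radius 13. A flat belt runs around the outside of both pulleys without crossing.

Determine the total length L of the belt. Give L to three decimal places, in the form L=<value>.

open belt: β = asin((r2−r1)/C) = asin(-2/96) = -1.1937°
wrap1 = π − 2β = 182.3875°
wrap2 = π + 2β = 177.6125°
tangent length = C·cosβ = 95.9792
L = r1·wrap1 + r2·wrap2 + 2·C·cosβ = 15·3.1833 + 13·3.0999 + 2·95.9792 = 280.0063

L=280.006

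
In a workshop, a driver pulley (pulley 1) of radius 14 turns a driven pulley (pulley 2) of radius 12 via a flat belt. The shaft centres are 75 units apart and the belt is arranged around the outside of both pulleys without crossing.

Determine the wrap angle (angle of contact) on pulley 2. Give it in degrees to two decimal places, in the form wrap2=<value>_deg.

open belt: β = asin((r2−r1)/C) = asin(-2/75) = -1.5281°
wrap1 = π − 2β = 183.0561°
wrap2 = π + 2β = 176.9439°

wrap2=176.94_deg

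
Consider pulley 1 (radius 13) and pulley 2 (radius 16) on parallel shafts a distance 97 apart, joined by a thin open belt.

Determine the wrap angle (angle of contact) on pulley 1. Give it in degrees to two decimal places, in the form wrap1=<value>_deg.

open belt: β = asin((r2−r1)/C) = asin(3/97) = 1.7723°
wrap1 = π − 2β = 176.4554°
wrap2 = π + 2β = 183.5446°

wrap1=176.46_deg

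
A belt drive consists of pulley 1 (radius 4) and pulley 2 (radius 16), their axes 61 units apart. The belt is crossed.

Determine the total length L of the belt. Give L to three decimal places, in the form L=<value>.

L=191.450

crossed belt: β = asin((r1+r2)/C) = asin(20/61) = 19.1395°
wrap1 = wrap2 = π + 2β = 218.2789°
tangent length = C·cosβ = 57.6281
L = (r1+r2)·wrap + 2·C·cosβ = 20·3.8097 + 2·57.6281 = 191.4500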